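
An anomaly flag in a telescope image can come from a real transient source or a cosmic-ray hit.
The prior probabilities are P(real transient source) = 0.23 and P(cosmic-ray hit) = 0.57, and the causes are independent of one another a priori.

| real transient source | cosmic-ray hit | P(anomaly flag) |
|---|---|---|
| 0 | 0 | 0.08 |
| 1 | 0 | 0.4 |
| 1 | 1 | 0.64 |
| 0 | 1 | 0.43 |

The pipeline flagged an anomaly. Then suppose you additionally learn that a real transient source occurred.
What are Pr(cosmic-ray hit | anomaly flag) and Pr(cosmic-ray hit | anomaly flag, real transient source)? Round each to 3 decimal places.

Sum P(anomaly flag|·) weighted by the priors over the 4 (real transient source, cosmic-ray hit) configurations:
  P(anomaly flag) = 0.08*0.77*0.43 + 0.43*0.77*0.57 + 0.4*0.23*0.43 + 0.64*0.23*0.57
        = 0.026488 + 0.188727 + 0.039560 + 0.083904 = 0.338679
The terms with cosmic-ray hit present sum to 0.272631, so
  P(cosmic-ray hit | anomaly flag) = 0.272631 / 0.338679 ≈ 0.805

With the extra evidence:
Enumerate both values of cosmic-ray hit and weight by the priors:
  P(anomaly flag | real transient source) = 0.4×0.43 + 0.64×0.57
        = 0.172000 + 0.364800 = 0.536800
Keeping only the cosmic-ray hit-present terms gives 0.364800, so
  P(cosmic-ray hit | anomaly flag, real transient source) = 0.364800 / 0.536800 ≈ 0.680
This is intercausal reasoning (explaining away): once real transient source accounts for the anomaly flag, cosmic-ray hit becomes less likely.

Pr(cosmic-ray hit | anomaly flag) ≈ 0.805; Pr(cosmic-ray hit | anomaly flag, real transient source) ≈ 0.680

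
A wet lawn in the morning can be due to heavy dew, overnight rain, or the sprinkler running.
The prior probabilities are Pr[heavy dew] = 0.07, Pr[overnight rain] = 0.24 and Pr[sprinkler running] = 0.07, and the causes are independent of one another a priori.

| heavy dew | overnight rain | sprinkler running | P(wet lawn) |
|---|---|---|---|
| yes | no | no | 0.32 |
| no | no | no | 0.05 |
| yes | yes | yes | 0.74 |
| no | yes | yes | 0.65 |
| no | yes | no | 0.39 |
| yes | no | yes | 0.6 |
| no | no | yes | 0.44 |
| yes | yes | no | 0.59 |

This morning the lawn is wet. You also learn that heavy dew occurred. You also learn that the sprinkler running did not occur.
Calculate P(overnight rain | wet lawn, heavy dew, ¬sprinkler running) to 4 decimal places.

P(overnight rain | wet lawn, heavy dew, ¬sprinkler running) ≈ 0.3680

Weight on overnight rain=true, given the evidence: 0.59·0.24 = 0.141600
The normalizing constant is 0.32·0.76 + 0.59·0.24 = 0.384800
P(overnight rain | wet lawn, heavy dew, ¬sprinkler running) = 0.141600/0.384800 ≈ 0.3680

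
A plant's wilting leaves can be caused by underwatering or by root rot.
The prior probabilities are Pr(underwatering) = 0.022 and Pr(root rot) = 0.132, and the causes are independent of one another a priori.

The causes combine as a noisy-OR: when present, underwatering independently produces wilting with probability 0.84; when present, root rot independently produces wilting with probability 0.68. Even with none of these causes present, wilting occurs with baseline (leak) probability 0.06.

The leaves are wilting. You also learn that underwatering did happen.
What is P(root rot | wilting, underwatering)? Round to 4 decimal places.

Under noisy-OR, P(wilting | causes) = 1 − (1−0.06)·∏(1−qᵢ) over the active causes.
Weight on root rot=true, given the evidence: 0.951872×0.132 = 0.125647
Normalizer over all consistent configurations: 0.8496×0.868 + 0.951872×0.132 = 0.863100
P(root rot | wilting, underwatering) = 0.125647/0.863100 ≈ 0.1456

P(root rot | wilting, underwatering) ≈ 0.1456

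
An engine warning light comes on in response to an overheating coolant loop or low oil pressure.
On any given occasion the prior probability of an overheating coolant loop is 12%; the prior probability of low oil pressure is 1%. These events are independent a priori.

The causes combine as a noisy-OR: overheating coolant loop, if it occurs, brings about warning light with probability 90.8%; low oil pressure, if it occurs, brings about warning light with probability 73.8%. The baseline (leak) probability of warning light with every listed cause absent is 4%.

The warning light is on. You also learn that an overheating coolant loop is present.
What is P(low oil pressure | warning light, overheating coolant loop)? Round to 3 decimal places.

Under noisy-OR, P(warning light | causes) = 1 − (1−0.04)·∏(1−qᵢ) over the active causes.
P(warning light | overheating coolant loop) = 0.91168·0.99 + 0.97686·0.01 = 0.902563 + 0.009769 = 0.912332
Restricting to configurations with low oil pressure present: 0.97686·0.01 = 0.009769.
P(low oil pressure | warning light, overheating coolant loop) = 0.009769 / 0.912332 ≈ 0.011

P(low oil pressure | warning light, overheating coolant loop) ≈ 0.011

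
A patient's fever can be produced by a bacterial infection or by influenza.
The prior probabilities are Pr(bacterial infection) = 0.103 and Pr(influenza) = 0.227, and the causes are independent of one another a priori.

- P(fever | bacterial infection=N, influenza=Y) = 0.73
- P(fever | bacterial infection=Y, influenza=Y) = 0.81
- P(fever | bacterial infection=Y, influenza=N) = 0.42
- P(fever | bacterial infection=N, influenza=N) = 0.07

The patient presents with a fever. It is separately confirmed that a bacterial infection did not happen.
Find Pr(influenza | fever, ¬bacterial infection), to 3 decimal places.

Pr(influenza | fever, ¬bacterial infection) ≈ 0.754

P(fever | ¬bacterial infection) = 0.07·0.773 + 0.73·0.227 = 0.054110 + 0.165710 = 0.219820
Of this, 0.165710 comes from 0.73·0.227 (the influenza=true cases).
Hence the posterior is 0.165710/0.219820 ≈ 0.754.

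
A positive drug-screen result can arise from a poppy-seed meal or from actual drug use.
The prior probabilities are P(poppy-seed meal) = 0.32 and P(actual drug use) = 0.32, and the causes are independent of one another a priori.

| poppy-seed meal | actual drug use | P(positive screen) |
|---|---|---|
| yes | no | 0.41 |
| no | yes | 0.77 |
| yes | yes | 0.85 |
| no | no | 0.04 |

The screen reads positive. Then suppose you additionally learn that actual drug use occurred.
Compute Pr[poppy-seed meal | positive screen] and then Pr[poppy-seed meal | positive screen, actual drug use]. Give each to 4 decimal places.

Enumerate the 4 (poppy-seed meal, actual drug use) configurations and weight by the priors:
  P(positive screen) = 0.04×0.68×0.68 + 0.77×0.68×0.32 + 0.41×0.32×0.68 + 0.85×0.32×0.32
        = 0.018496 + 0.167552 + 0.089216 + 0.087040 = 0.362304
Configurations with poppy-seed meal contribute 0.176256, so
  P(poppy-seed meal | positive screen) = 0.176256 / 0.362304 ≈ 0.4865

With the extra evidence:
Numerator (weight on configurations with poppy-seed meal): 0.85·0.32 = 0.272000
Denominator P(positive screen | actual drug use): 0.77·0.68 + 0.85·0.32 = 0.795600
Posterior = 0.272000 / 0.795600 ≈ 0.3419
The drop from 0.4865 to 0.3419 is the explaining-away (discounting) effect.

Pr[poppy-seed meal | positive screen] ≈ 0.4865; Pr[poppy-seed meal | positive screen, actual drug use] ≈ 0.3419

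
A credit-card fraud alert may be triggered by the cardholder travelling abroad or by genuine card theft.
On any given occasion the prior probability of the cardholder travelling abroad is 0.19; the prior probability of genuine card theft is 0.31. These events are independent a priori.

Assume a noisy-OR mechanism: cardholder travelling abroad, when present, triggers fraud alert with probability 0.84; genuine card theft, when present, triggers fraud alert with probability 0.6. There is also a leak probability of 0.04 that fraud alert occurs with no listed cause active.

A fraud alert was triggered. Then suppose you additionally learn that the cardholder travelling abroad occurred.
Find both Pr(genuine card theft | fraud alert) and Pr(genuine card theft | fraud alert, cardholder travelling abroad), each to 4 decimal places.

Pr(genuine card theft | fraud alert) ≈ 0.6116; Pr(genuine card theft | fraud alert, cardholder travelling abroad) ≈ 0.3325

Under noisy-OR, P(fraud alert | causes) = 1 − (1−0.04)·∏(1−qᵢ) over the active causes.
P(fraud alert) = 0.04×0.81×0.69 + 0.616×0.81×0.31 + 0.8464×0.19×0.69 + 0.93856×0.19×0.31 = 0.022356 + 0.154678 + 0.110963 + 0.055281 = 0.343278
Of this, 0.209959 comes from 0.154678 + 0.055281 (the genuine card theft=true cases).
P(genuine card theft | fraud alert) = 0.209959 / 0.343278 ≈ 0.6116

Now condition on the additional information:
P(fraud alert | cardholder travelling abroad) = 0.8464·0.69 + 0.93856·0.31 = 0.584016 + 0.290954 = 0.874970
Restricting to configurations with genuine card theft present: 0.93856·0.31 = 0.290954.
So P(genuine card theft | fraud alert, cardholder travelling abroad) = 0.290954/0.874970 ≈ 0.3325.
The drop from 0.6116 to 0.3325 is the explaining-away (discounting) effect.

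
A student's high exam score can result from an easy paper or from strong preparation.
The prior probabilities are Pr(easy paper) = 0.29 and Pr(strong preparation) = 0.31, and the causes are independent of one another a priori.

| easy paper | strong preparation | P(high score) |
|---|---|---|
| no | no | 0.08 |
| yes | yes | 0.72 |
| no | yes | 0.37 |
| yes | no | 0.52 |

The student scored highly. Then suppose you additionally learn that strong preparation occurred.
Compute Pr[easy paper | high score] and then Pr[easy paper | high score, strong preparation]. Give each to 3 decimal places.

Pr[easy paper | high score] ≈ 0.583; Pr[easy paper | high score, strong preparation] ≈ 0.443

Numerator (weight on configurations with easy paper): 0.104052 + 0.064728 = 0.168780
Denominator P(high score): 0.08·0.71·0.69 + 0.37·0.71·0.31 + 0.52·0.29·0.69 + 0.72·0.29·0.31 = 0.289409
P(easy paper | high score) = 0.168780/0.289409 ≈ 0.583

Now also conditioning on strong preparation=true:
Weight on easy paper=true, given the evidence: 0.72×0.29 = 0.208800
Normalizer over all consistent configurations: 0.37×0.71 + 0.72×0.29 = 0.471500
P(easy paper | high score, strong preparation) = 0.208800/0.471500 ≈ 0.443
— strong preparation explains away the evidence for easy paper.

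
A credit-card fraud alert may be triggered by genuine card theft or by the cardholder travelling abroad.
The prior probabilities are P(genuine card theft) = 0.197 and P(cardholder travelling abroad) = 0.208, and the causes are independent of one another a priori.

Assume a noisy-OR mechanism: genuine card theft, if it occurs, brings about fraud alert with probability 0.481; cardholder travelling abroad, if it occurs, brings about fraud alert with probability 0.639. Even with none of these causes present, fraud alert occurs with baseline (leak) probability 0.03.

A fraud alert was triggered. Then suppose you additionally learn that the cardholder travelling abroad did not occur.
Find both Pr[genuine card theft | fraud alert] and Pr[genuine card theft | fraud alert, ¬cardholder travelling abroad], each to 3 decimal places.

Under noisy-OR, P(fraud alert | causes) = 1 − (1−0.03)·∏(1−qᵢ) over the active causes.
By total probability over the 4 (genuine card theft, cardholder travelling abroad) configurations:
  P(fraud alert) = 0.03·0.803·0.792 + 0.64983·0.803·0.208 + 0.49657·0.197·0.792 + 0.818262·0.197·0.208
        = 0.019079 + 0.108537 + 0.077477 + 0.033529 = 0.238622
Keeping only the genuine card theft-present terms gives 0.111006, so
  P(genuine card theft | fraud alert) = 0.111006 / 0.238622 ≈ 0.465

Now condition on the additional information:
By total probability over both values of genuine card theft:
  P(fraud alert | ¬cardholder travelling abroad) = 0.03×0.803 + 0.49657×0.197
        = 0.024090 + 0.097824 = 0.121914
Keeping only the genuine card theft-present terms gives 0.097824, so
  P(genuine card theft | fraud alert, ¬cardholder travelling abroad) = 0.097824 / 0.121914 ≈ 0.802
Ruling out cardholder travelling abroad raises the posterior on genuine card theft — the flip side of explaining away.

Pr[genuine card theft | fraud alert] ≈ 0.465; Pr[genuine card theft | fraud alert, ¬cardholder travelling abroad] ≈ 0.802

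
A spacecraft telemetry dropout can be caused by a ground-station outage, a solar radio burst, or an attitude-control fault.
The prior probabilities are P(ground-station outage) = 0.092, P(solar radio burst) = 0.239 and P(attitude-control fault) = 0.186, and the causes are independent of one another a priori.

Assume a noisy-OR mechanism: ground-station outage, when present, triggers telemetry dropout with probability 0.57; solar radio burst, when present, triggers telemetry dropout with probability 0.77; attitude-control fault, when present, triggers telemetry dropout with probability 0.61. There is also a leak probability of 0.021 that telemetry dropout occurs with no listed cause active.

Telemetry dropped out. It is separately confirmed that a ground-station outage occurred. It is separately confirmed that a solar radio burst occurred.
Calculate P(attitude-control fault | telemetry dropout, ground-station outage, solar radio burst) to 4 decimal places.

Under noisy-OR, P(telemetry dropout | causes) = 1 − (1−0.021)·∏(1−qᵢ) over the active causes.
Numerator (weight on configurations with attitude-control fault): 0.962239×0.186 = 0.178976
Normalizer over all consistent configurations: 0.903177×0.814 + 0.962239×0.186 = 0.914162
P(attitude-control fault | telemetry dropout, ground-station outage, solar radio burst) = 0.178976/0.914162 ≈ 0.1958

P(attitude-control fault | telemetry dropout, ground-station outage, solar radio burst) ≈ 0.1958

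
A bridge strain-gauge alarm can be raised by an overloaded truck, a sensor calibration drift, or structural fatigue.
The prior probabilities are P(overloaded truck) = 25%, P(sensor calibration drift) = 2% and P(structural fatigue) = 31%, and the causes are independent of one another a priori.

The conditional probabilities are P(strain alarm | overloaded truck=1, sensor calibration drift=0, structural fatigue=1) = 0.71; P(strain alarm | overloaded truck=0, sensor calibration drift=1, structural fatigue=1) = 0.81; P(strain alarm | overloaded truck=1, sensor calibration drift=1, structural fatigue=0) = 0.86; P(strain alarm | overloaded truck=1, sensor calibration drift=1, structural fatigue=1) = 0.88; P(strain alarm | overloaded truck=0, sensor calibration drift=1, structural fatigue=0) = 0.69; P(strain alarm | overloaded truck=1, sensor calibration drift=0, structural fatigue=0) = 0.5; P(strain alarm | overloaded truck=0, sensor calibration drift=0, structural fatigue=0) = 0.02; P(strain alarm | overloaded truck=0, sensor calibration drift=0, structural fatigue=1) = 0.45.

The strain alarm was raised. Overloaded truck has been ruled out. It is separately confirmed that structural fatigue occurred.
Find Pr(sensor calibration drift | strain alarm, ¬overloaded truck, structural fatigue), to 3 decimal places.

Pr(sensor calibration drift | strain alarm, ¬overloaded truck, structural fatigue) ≈ 0.035

Sum P(strain alarm|·) weighted by the priors over both values of sensor calibration drift:
  P(strain alarm | ¬overloaded truck, structural fatigue) = 0.45·0.98 + 0.81·0.02
        = 0.441000 + 0.016200 = 0.457200
The terms with sensor calibration drift present sum to 0.016200, so
  P(sensor calibration drift | strain alarm, ¬overloaded truck, structural fatigue) = 0.016200 / 0.457200 ≈ 0.035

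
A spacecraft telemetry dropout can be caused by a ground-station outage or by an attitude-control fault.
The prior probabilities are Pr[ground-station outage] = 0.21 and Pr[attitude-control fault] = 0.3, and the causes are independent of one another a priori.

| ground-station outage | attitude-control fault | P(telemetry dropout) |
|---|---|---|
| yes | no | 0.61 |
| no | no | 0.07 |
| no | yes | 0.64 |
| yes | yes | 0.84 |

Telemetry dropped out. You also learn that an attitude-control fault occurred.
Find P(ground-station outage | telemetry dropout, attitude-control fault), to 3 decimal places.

P(ground-station outage | telemetry dropout, attitude-control fault) ≈ 0.259

P(telemetry dropout | attitude-control fault) = 0.64·0.79 + 0.84·0.21 = 0.505600 + 0.176400 = 0.682000
Restricting to configurations with ground-station outage present: 0.84·0.21 = 0.176400.
Hence the posterior is 0.176400/0.682000 ≈ 0.259.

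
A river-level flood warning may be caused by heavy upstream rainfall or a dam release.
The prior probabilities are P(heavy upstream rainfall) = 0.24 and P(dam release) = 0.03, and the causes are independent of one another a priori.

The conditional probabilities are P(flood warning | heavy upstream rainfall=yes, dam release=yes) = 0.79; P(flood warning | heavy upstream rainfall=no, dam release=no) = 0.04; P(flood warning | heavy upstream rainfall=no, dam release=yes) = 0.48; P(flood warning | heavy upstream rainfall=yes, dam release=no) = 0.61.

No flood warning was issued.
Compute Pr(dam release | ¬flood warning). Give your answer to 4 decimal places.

P(¬flood warning) = 0.96×0.76×0.97 + 0.52×0.76×0.03 + 0.39×0.24×0.97 + 0.21×0.24×0.03 = 0.707712 + 0.011856 + 0.090792 + 0.001512 = 0.811872
Of this, 0.013368 comes from 0.011856 + 0.001512 (the dam release=true cases).
P(dam release | ¬flood warning) = 0.013368 / 0.811872 ≈ 0.0165

Pr(dam release | ¬flood warning) ≈ 0.0165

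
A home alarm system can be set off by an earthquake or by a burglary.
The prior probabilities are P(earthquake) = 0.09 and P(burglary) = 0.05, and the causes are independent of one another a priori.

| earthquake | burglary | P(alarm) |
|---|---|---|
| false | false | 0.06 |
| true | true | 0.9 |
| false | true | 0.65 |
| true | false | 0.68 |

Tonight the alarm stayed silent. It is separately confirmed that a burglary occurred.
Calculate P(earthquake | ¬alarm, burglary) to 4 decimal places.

P(earthquake | ¬alarm, burglary) ≈ 0.0275

P(¬alarm | burglary) = 0.35·0.91 + 0.1·0.09 = 0.318500 + 0.009000 = 0.327500
Restricting to configurations with earthquake present: 0.1·0.09 = 0.009000.
P(earthquake | ¬alarm, burglary) = 0.009000 / 0.327500 ≈ 0.0275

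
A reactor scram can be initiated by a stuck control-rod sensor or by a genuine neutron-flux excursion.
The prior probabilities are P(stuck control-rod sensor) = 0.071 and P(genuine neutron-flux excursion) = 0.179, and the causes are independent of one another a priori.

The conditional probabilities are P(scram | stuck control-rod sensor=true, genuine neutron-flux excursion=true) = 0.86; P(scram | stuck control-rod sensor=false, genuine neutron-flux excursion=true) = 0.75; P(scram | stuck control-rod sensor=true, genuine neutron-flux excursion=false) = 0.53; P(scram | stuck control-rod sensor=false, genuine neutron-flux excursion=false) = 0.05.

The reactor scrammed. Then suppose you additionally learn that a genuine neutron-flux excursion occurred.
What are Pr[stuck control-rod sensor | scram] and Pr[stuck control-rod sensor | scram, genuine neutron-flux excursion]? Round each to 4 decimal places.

Pr[stuck control-rod sensor | scram] ≈ 0.2043; Pr[stuck control-rod sensor | scram, genuine neutron-flux excursion] ≈ 0.0806

Numerator (weight on configurations with stuck control-rod sensor): 0.030894 + 0.010930 = 0.041824
Denominator P(scram): 0.05·0.929·0.821 + 0.75·0.929·0.179 + 0.53·0.071·0.821 + 0.86·0.071·0.179 = 0.204677
P(stuck control-rod sensor | scram) = 0.041824/0.204677 ≈ 0.2043

With the extra evidence:
P(scram | genuine neutron-flux excursion) = 0.75*0.929 + 0.86*0.071 = 0.696750 + 0.061060 = 0.757810
The stuck control-rod sensor-present share is 0.86*0.071 = 0.061060.
So P(stuck control-rod sensor | scram, genuine neutron-flux excursion) = 0.061060/0.757810 ≈ 0.0806.
This is intercausal reasoning (explaining away): once genuine neutron-flux excursion accounts for the scram, stuck control-rod sensor becomes less likely.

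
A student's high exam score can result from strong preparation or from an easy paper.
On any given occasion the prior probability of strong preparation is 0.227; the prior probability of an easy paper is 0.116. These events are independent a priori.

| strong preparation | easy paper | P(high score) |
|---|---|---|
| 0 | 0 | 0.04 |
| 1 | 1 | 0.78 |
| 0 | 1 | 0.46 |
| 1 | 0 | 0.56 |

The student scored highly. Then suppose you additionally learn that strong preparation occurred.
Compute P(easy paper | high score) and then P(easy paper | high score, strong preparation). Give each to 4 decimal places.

By total probability over the 4 (strong preparation, easy paper) configurations:
  P(high score) = 0.04*0.773*0.884 + 0.46*0.773*0.116 + 0.56*0.227*0.884 + 0.78*0.227*0.116
        = 0.027333 + 0.041247 + 0.112374 + 0.020539 = 0.201493
Keeping only the easy paper-present terms gives 0.061786, so
  P(easy paper | high score) = 0.061786 / 0.201493 ≈ 0.3066

Now also conditioning on strong preparation=true:
By total probability over both values of easy paper:
  P(high score | strong preparation) = 0.56×0.884 + 0.78×0.116
        = 0.495040 + 0.090480 = 0.585520
Keeping only the easy paper-present terms gives 0.090480, so
  P(easy paper | high score, strong preparation) = 0.090480 / 0.585520 ≈ 0.1545
Conditioning on strong preparation lowers the posterior on easy paper: the classic explaining-away effect in a common-effect structure.

P(easy paper | high score) ≈ 0.3066; P(easy paper | high score, strong preparation) ≈ 0.1545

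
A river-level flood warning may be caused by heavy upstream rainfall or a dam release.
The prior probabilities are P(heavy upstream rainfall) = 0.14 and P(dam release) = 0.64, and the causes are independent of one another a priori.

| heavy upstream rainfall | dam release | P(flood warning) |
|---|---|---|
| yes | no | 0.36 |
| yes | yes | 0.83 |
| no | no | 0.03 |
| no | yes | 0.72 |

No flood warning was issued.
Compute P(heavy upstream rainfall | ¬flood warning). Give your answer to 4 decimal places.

P(heavy upstream rainfall | ¬flood warning) ≈ 0.0946

Enumerate the 4 (heavy upstream rainfall, dam release) configurations and weight by the priors:
  P(¬flood warning) = 0.97·0.86·0.36 + 0.28·0.86·0.64 + 0.64·0.14·0.36 + 0.17·0.14·0.64
        = 0.300312 + 0.154112 + 0.032256 + 0.015232 = 0.501912
The terms with heavy upstream rainfall present sum to 0.047488, so
  P(heavy upstream rainfall | ¬flood warning) = 0.047488 / 0.501912 ≈ 0.0946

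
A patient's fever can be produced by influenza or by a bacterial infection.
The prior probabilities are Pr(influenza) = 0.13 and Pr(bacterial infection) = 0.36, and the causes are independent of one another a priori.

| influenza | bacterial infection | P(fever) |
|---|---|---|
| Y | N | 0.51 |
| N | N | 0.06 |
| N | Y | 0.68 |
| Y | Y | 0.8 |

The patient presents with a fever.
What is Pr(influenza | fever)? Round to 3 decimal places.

Pr(influenza | fever) ≈ 0.245

Numerator (weight on configurations with influenza): 0.042432 + 0.037440 = 0.079872
The normalizing constant is 0.06×0.87×0.64 + 0.68×0.87×0.36 + 0.51×0.13×0.64 + 0.8×0.13×0.36 = 0.326256
Posterior = 0.079872 / 0.326256 ≈ 0.245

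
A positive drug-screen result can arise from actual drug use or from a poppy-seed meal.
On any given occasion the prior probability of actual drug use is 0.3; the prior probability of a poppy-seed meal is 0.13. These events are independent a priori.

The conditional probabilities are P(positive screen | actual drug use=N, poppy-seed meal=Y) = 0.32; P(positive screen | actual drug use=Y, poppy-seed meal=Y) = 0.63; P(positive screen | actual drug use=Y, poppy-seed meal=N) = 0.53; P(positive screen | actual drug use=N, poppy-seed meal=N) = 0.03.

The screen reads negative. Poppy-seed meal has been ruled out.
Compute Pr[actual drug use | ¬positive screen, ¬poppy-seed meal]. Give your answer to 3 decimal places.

Numerator (weight on configurations with actual drug use): 0.47·0.3 = 0.141000
The normalizing constant is 0.97·0.7 + 0.47·0.3 = 0.820000
Posterior = 0.141000 / 0.820000 ≈ 0.172

Pr[actual drug use | ¬positive screen, ¬poppy-seed meal] ≈ 0.172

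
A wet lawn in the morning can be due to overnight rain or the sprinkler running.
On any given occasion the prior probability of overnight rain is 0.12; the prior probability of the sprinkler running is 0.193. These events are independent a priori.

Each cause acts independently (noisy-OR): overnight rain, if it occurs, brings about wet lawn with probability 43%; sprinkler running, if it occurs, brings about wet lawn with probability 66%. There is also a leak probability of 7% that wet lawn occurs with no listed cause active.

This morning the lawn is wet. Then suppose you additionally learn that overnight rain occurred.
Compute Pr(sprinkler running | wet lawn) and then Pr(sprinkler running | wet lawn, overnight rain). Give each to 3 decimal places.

Pr(sprinkler running | wet lawn) ≈ 0.587; Pr(sprinkler running | wet lawn, overnight rain) ≈ 0.294

Under noisy-OR, P(wet lawn | causes) = 1 − (1−0.07)·∏(1−qᵢ) over the active causes.
Weight on sprinkler running=true, given the evidence: 0.116137 + 0.018986 = 0.135123
Denominator P(wet lawn): 0.07×0.88×0.807 + 0.6838×0.88×0.193 + 0.4699×0.12×0.807 + 0.819766×0.12×0.193 = 0.230339
Posterior = 0.135123 / 0.230339 ≈ 0.587

Now also conditioning on overnight rain=true:
Weight on sprinkler running=true, given the evidence: 0.819766·0.193 = 0.158215
Normalizer over all consistent configurations: 0.4699·0.807 + 0.819766·0.193 = 0.537424
P(sprinkler running | wet lawn, overnight rain) = 0.158215/0.537424 ≈ 0.294
The drop from 0.587 to 0.294 is the explaining-away (discounting) effect.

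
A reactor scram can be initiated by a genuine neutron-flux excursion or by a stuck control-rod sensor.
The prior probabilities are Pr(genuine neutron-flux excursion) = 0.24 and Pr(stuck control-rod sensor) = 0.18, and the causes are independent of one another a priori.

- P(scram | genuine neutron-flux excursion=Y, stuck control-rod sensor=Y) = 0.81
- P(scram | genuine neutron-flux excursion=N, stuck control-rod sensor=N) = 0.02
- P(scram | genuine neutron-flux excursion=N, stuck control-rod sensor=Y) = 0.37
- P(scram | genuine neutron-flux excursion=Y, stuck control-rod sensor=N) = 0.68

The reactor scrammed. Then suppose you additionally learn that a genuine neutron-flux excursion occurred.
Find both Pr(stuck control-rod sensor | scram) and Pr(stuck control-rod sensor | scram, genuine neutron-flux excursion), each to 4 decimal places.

Pr(stuck control-rod sensor | scram) ≈ 0.3692; Pr(stuck control-rod sensor | scram, genuine neutron-flux excursion) ≈ 0.2073

By total probability over the 4 (genuine neutron-flux excursion, stuck control-rod sensor) configurations:
  P(scram) = 0.02·0.76·0.82 + 0.37·0.76·0.18 + 0.68·0.24·0.82 + 0.81·0.24·0.18
        = 0.012464 + 0.050616 + 0.133824 + 0.034992 = 0.231896
Configurations with stuck control-rod sensor contribute 0.085608, so
  P(stuck control-rod sensor | scram) = 0.085608 / 0.231896 ≈ 0.3692

Now condition on the additional information:
P(scram | genuine neutron-flux excursion) = 0.68·0.82 + 0.81·0.18 = 0.557600 + 0.145800 = 0.703400
Of this, 0.145800 comes from 0.81·0.18 (the stuck control-rod sensor=true cases).
So P(stuck control-rod sensor | scram, genuine neutron-flux excursion) = 0.145800/0.703400 ≈ 0.2073.
Conditioning on genuine neutron-flux excursion lowers the posterior on stuck control-rod sensor: the classic explaining-away effect in a common-effect structure.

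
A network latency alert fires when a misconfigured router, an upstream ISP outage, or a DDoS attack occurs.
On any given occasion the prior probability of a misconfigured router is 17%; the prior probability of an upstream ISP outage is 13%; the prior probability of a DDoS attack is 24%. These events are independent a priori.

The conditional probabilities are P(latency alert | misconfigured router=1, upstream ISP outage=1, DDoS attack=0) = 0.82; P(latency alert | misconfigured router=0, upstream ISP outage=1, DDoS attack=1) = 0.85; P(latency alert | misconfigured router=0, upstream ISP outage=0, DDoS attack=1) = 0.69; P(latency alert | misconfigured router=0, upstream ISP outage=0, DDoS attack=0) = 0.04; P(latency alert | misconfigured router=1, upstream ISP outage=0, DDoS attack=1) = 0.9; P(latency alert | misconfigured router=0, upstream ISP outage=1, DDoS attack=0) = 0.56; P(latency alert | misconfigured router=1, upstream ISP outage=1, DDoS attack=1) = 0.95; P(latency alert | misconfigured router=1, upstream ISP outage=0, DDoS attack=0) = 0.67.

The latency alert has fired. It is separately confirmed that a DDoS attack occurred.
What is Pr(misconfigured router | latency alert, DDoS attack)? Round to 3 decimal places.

Pr(misconfigured router | latency alert, DDoS attack) ≈ 0.207

Weight on misconfigured router=true, given the evidence: 0.133110 + 0.020995 = 0.154105
The normalizing constant is 0.69*0.83*0.87 + 0.85*0.83*0.13 + 0.9*0.17*0.87 + 0.95*0.17*0.13 = 0.744069
Posterior = 0.154105 / 0.744069 ≈ 0.207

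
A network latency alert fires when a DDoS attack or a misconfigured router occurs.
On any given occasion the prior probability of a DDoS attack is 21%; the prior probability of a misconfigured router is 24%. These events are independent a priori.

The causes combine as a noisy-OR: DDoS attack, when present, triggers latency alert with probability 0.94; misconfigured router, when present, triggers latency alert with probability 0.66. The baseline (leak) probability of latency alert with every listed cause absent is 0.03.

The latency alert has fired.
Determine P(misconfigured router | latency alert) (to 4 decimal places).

P(misconfigured router | latency alert) ≈ 0.5118

Under noisy-OR, P(latency alert | causes) = 1 − (1−0.03)·∏(1−qᵢ) over the active causes.
P(latency alert) = 0.03·0.79·0.76 + 0.6702·0.79·0.24 + 0.9418·0.21·0.76 + 0.980212·0.21·0.24 = 0.018012 + 0.127070 + 0.150311 + 0.049403 = 0.344796
Of this, 0.176473 comes from 0.127070 + 0.049403 (the misconfigured router=true cases).
P(misconfigured router | latency alert) = 0.176473 / 0.344796 ≈ 0.5118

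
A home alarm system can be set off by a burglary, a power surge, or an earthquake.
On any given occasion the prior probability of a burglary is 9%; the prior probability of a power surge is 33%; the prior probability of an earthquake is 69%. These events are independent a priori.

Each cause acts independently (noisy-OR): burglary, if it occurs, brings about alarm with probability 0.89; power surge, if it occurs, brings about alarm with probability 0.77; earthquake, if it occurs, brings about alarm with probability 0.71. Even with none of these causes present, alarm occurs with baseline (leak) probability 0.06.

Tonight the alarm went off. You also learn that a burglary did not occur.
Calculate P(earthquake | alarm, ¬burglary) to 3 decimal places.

P(earthquake | alarm, ¬burglary) ≈ 0.856

Under noisy-OR, P(alarm | causes) = 1 − (1−0.06)·∏(1−qᵢ) over the active causes.
Numerator (weight on configurations with earthquake): 0.336277 + 0.213424 = 0.549701
Denominator P(alarm | ¬burglary): 0.06*0.67*0.31 + 0.7274*0.67*0.69 + 0.7838*0.33*0.31 + 0.937302*0.33*0.69 = 0.642346
Posterior = 0.549701 / 0.642346 ≈ 0.856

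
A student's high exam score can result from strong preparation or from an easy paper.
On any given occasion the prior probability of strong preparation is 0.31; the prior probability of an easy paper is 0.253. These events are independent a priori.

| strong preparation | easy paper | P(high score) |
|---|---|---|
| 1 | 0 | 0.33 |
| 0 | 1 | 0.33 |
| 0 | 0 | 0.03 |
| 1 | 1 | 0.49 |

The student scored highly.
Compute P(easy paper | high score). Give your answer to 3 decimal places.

P(easy paper | high score) ≈ 0.511

Weight on easy paper=true, given the evidence: 0.057608 + 0.038431 = 0.096039
Normalizer over all consistent configurations: 0.03×0.69×0.747 + 0.33×0.69×0.253 + 0.33×0.31×0.747 + 0.49×0.31×0.253 = 0.187920
Posterior = 0.096039 / 0.187920 ≈ 0.511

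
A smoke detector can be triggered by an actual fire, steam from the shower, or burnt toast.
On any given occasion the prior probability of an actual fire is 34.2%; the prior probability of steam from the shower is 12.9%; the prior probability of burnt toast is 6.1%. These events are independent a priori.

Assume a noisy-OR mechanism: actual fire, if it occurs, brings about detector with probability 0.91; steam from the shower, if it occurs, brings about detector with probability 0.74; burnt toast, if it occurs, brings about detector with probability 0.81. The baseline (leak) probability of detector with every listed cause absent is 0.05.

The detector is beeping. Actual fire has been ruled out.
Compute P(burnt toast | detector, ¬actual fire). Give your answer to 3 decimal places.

Under noisy-OR, P(detector | causes) = 1 − (1−0.05)·∏(1−qᵢ) over the active causes.
P(detector | ¬actual fire) = 0.05·0.871·0.939 + 0.8195·0.871·0.061 + 0.753·0.129·0.939 + 0.95307·0.129·0.061 = 0.040893 + 0.043541 + 0.091212 + 0.007500 = 0.183146
Of this, 0.051041 comes from 0.043541 + 0.007500 (the burnt toast=true cases).
Hence the posterior is 0.051041/0.183146 ≈ 0.279.

P(burnt toast | detector, ¬actual fire) ≈ 0.279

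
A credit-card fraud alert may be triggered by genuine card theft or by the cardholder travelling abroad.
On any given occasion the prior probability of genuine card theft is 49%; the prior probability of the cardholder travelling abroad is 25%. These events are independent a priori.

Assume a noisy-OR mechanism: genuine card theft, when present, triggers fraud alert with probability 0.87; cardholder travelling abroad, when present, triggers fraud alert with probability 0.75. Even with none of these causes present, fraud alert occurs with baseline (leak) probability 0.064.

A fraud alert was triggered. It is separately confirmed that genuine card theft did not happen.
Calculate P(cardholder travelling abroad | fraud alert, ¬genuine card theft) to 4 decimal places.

P(cardholder travelling abroad | fraud alert, ¬genuine card theft) ≈ 0.7996

Under noisy-OR, P(fraud alert | causes) = 1 − (1−0.064)·∏(1−qᵢ) over the active causes.
Numerator (weight on configurations with cardholder travelling abroad): 0.766×0.25 = 0.191500
Normalizer over all consistent configurations: 0.064×0.75 + 0.766×0.25 = 0.239500
P(cardholder travelling abroad | fraud alert, ¬genuine card theft) = 0.191500/0.239500 ≈ 0.7996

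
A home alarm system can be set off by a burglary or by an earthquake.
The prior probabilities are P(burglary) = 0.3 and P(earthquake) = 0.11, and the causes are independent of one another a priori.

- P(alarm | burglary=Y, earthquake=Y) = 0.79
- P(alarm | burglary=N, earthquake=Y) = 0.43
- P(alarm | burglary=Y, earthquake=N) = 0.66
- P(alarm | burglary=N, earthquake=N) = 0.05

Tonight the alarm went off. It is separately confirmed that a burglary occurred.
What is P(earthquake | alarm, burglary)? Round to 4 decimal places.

P(earthquake | alarm, burglary) ≈ 0.1289

By total probability over both values of earthquake:
  P(alarm | burglary) = 0.66·0.89 + 0.79·0.11
        = 0.587400 + 0.086900 = 0.674300
Configurations with earthquake contribute 0.086900, so
  P(earthquake | alarm, burglary) = 0.086900 / 0.674300 ≈ 0.1289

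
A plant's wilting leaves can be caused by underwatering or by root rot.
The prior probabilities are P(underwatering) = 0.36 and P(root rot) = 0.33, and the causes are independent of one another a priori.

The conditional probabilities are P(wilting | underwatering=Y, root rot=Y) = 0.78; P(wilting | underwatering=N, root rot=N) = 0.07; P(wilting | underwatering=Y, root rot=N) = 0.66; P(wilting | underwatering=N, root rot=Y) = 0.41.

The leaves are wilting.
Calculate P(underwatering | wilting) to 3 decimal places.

P(underwatering | wilting) ≈ 0.684

By total probability over the 4 (underwatering, root rot) configurations:
  P(wilting) = 0.07·0.64·0.67 + 0.41·0.64·0.33 + 0.66·0.36·0.67 + 0.78·0.36·0.33
        = 0.030016 + 0.086592 + 0.159192 + 0.092664 = 0.368464
Configurations with underwatering contribute 0.251856, so
  P(underwatering | wilting) = 0.251856 / 0.368464 ≈ 0.684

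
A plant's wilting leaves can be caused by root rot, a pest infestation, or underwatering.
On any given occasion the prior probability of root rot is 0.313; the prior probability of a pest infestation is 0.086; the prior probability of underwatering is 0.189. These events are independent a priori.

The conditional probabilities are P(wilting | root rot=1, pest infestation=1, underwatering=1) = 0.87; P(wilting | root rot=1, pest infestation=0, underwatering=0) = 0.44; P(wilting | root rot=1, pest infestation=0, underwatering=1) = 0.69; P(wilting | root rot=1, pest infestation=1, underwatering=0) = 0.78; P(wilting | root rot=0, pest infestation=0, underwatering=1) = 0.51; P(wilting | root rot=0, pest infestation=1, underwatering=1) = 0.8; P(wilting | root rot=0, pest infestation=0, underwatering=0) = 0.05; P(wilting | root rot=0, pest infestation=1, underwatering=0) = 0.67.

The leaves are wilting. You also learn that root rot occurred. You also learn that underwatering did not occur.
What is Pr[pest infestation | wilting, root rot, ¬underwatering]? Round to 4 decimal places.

By total probability over both values of pest infestation:
  P(wilting | root rot, ¬underwatering) = 0.44*0.914 + 0.78*0.086
        = 0.402160 + 0.067080 = 0.469240
The terms with pest infestation present sum to 0.067080, so
  P(pest infestation | wilting, root rot, ¬underwatering) = 0.067080 / 0.469240 ≈ 0.1430

Pr[pest infestation | wilting, root rot, ¬underwatering] ≈ 0.1430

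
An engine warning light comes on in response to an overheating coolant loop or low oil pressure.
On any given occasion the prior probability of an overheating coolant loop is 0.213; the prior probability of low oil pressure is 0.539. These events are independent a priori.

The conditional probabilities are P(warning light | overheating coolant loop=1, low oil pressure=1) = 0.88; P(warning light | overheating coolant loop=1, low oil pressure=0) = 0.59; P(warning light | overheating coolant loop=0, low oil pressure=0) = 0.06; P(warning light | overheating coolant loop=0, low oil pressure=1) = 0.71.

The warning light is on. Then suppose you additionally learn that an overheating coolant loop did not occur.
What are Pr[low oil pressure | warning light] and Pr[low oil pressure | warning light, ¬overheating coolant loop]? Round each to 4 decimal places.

P(warning light) = 0.06×0.787×0.461 + 0.71×0.787×0.539 + 0.59×0.213×0.461 + 0.88×0.213×0.539 = 0.021768 + 0.301177 + 0.057934 + 0.101030 = 0.481909
Restricting to configurations with low oil pressure present: 0.301177 + 0.101030 = 0.402207.
P(low oil pressure | warning light) = 0.402207 / 0.481909 ≈ 0.8346

With the extra evidence:
By total probability over both values of low oil pressure:
  P(warning light | ¬overheating coolant loop) = 0.06*0.461 + 0.71*0.539
        = 0.027660 + 0.382690 = 0.410350
Keeping only the low oil pressure-present terms gives 0.382690, so
  P(low oil pressure | warning light, ¬overheating coolant loop) = 0.382690 / 0.410350 ≈ 0.9326
Ruling out overheating coolant loop raises the posterior on low oil pressure — the flip side of explaining away.

Pr[low oil pressure | warning light] ≈ 0.8346; Pr[low oil pressure | warning light, ¬overheating coolant loop] ≈ 0.9326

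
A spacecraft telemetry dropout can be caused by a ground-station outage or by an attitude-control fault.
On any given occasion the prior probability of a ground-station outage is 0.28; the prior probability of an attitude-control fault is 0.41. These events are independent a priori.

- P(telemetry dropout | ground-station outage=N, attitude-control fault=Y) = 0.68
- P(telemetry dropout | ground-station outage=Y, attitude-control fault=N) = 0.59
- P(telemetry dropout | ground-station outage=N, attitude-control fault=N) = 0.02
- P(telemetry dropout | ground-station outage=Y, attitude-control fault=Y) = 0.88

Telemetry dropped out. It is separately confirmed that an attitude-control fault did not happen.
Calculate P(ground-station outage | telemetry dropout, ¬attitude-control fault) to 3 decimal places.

P(ground-station outage | telemetry dropout, ¬attitude-control fault) ≈ 0.920

P(telemetry dropout | ¬attitude-control fault) = 0.02×0.72 + 0.59×0.28 = 0.014400 + 0.165200 = 0.179600
Of this, 0.165200 comes from 0.59×0.28 (the ground-station outage=true cases).
So P(ground-station outage | telemetry dropout, ¬attitude-control fault) = 0.165200/0.179600 ≈ 0.920.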